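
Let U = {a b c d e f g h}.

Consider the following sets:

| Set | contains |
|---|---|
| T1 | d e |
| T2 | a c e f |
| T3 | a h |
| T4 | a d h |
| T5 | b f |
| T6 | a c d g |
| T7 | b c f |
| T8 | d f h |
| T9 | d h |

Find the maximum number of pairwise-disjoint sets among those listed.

T1, T3, T5 are pairwise disjoint (T1={d,e}; T3={a,h}; T5={b,f}).
Every remaining set overlaps one of these, and no 4 of the listed sets are pairwise disjoint, so 3 is the maximum.

3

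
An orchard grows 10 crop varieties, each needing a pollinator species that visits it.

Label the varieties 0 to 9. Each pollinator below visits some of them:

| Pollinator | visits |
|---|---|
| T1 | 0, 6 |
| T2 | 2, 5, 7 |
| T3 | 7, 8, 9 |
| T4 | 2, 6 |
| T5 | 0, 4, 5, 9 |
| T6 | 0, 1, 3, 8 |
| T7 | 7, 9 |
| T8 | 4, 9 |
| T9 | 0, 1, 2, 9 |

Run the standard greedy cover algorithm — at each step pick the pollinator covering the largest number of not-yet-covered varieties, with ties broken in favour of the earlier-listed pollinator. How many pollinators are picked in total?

Greedy: pick T5 (covers 4 new) → pick T6 (covers 3 new) → pick T2 (covers 2 new) → pick T1 (covers 1 new). Total picks: 4.

4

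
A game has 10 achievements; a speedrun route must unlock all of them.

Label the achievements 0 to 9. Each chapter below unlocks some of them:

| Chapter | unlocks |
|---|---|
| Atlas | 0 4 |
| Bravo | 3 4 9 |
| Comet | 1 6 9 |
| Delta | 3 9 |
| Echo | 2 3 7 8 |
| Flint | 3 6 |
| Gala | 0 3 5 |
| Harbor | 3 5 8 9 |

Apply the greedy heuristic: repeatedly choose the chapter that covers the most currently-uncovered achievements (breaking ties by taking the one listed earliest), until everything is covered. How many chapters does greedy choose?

Greedy: pick Echo (covers 4 new) → pick Comet (covers 3 new) → pick Atlas (covers 2 new) → pick Gala (covers 1 new). Total picks: 4.

4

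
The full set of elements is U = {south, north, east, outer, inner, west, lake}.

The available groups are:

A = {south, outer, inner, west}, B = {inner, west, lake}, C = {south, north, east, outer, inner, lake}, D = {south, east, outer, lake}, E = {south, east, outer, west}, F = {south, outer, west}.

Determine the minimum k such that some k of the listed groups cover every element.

2

C and E together: C ∪ E = {south, north, east, outer, inner, west, lake} — every element is covered.
No single group has all 7 elements (the largest, C, has 6), so 2 is optimal.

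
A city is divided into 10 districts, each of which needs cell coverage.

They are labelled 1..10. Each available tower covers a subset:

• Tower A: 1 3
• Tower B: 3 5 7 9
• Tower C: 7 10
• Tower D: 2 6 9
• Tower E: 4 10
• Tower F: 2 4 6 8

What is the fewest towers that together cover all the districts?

A and B and E and F together: A ∪ B ∪ E ∪ F = {1, 2, 3, 4, 5, 6, 7, 8, 9, 10} — every district is covered.
No 3 of the 6 towers cover everything (all 20 combinations miss at least one district), so 4 is optimal.

4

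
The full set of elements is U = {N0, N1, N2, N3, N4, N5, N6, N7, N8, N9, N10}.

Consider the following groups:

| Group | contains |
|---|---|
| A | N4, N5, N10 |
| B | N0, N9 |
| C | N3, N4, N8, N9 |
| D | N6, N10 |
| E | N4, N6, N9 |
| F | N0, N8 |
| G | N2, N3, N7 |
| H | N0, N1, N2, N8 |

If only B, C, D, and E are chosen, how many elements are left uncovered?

4

Union of B, C, D, E = {N0, N3, N4, N6, N8, N9, N10}.
Not covered: N1, N2, N5, N7 — 4 elements.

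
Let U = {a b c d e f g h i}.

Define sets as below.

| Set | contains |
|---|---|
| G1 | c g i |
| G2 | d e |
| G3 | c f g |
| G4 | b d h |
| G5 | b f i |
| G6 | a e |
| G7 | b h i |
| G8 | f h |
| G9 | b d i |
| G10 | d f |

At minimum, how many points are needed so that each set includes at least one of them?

The 4 points {e, f, h, i} hit every set.
No choice of 3 points meets every set, so 4 is the minimum.

4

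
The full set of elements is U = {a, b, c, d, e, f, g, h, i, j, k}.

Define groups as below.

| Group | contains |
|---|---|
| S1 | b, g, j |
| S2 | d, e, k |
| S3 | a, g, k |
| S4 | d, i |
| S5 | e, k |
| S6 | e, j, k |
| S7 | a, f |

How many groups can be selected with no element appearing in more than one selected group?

4

S1, S4, S5, S7 are pairwise disjoint (S1={b,g,j}; S4={d,i}; S5={e,k}; S7={a,f}).
Every remaining group overlaps one of these, and no 5 of the listed groups are pairwise disjoint, so 4 is the maximum.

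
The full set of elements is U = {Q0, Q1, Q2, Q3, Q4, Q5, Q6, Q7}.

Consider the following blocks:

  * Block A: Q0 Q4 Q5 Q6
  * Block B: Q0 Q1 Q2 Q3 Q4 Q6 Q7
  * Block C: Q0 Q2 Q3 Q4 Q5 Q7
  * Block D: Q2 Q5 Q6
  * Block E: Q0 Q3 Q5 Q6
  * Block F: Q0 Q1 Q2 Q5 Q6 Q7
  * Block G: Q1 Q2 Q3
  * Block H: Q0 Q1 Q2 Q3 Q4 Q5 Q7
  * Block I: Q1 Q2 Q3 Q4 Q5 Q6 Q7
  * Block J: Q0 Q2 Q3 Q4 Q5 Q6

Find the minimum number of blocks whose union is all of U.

Take {H, J}. Their union is {Q0, Q1, Q2, Q3, Q4, Q5, Q6, Q7}, which is all 8 elements.
No single block has all 8 elements (the largest, B, has 7), so 2 is optimal.

2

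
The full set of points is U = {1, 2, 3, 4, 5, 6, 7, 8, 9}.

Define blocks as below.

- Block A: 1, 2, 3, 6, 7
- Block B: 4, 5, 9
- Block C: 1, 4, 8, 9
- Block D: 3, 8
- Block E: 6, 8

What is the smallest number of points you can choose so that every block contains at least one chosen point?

3

Take H = {2, 4, 8}. Each listed block contains at least one of these, so H is a hitting set of size 3.
No choice of 2 points meets every block, so 3 is the minimum.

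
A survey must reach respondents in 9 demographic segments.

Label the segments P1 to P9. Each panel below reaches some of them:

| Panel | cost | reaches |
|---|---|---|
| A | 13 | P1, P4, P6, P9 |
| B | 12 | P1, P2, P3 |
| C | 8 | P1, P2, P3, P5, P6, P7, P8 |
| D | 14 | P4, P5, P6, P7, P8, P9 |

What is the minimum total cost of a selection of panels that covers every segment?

21

A, C together cover every segment (A ∪ C = {P1, P2, P3, P4, P5, P6, P7, P8, P9}); total cost 13 + 8 = 21.
No covering selection has total cost below 21.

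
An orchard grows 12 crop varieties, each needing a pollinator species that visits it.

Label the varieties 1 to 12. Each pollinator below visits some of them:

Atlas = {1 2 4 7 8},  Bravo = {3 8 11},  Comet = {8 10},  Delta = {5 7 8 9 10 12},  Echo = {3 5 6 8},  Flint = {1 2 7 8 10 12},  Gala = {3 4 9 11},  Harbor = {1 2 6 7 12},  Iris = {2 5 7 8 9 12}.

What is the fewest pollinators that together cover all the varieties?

3

Delta and Gala and Harbor together: Delta ∪ Gala ∪ Harbor = {1, 2, 3, 4, 5, 6, 7, 8, 9, 10, 11, 12} — every variety is covered.
No 2 of the 9 pollinators cover everything (all 36 combinations miss at least one variety), so 3 is optimal.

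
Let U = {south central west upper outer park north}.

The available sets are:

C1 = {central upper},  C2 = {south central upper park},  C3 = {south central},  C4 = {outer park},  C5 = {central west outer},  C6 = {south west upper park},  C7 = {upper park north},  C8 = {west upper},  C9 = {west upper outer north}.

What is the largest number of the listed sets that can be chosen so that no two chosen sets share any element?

C3, C4, C8 are pairwise disjoint (C3={south,central}; C4={outer,park}; C8={west,upper}).
Every remaining set overlaps one of these, and no 4 of the listed sets are pairwise disjoint, so 3 is the maximum.

3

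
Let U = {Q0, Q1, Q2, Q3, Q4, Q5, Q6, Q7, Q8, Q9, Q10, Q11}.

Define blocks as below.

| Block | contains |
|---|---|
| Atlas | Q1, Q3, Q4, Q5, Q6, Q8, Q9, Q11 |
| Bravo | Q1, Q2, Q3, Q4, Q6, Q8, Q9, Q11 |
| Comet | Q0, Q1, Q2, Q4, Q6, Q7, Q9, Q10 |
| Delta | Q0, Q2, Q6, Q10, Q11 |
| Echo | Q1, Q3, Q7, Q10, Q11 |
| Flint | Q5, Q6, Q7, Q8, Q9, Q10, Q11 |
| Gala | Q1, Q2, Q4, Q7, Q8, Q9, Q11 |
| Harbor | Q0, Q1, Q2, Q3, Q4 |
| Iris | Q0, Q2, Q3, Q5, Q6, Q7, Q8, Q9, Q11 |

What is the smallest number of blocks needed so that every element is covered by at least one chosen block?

Flint and Harbor together: Flint ∪ Harbor = {Q0, Q1, Q2, Q3, Q4, Q5, Q6, Q7, Q8, Q9, Q10, Q11} — every element is covered.
No single block has all 12 elements (the largest, Iris, has 9), so 2 is optimal.

2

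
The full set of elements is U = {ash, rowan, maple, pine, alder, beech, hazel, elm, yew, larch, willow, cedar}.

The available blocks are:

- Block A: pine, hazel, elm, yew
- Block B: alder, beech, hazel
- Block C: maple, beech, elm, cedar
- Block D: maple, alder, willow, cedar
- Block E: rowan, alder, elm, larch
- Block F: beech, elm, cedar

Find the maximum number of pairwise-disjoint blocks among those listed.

A, D are pairwise disjoint (A={pine,hazel,elm,yew}; D={maple,alder,willow,cedar}).
Every remaining block overlaps one of these, and no 3 of the listed blocks are pairwise disjoint, so 2 is the maximum.

2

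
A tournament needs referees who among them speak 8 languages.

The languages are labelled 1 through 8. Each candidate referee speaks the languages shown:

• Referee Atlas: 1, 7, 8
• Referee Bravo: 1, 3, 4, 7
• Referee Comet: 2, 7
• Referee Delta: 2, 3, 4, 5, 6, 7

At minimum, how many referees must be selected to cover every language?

2

Atlas and Delta together: Atlas ∪ Delta = {1, 2, 3, 4, 5, 6, 7, 8} — every language is covered.
No single referee has all 8 languages (the largest, Delta, has 6), so 2 is optimal.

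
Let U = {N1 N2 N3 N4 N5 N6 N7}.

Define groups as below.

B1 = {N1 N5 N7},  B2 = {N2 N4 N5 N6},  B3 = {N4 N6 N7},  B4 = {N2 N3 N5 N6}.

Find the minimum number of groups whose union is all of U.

3

B1 and B3 and B4 together: B1 ∪ B3 ∪ B4 = {N1, N2, N3, N4, N5, N6, N7} — every element is covered.
Only B1 contains N1, so B1 is forced; the remaining 4 elements need at least 2 more groups (each remaining group adds at most 3) — so at least 3 groups are needed, and 3 is optimal.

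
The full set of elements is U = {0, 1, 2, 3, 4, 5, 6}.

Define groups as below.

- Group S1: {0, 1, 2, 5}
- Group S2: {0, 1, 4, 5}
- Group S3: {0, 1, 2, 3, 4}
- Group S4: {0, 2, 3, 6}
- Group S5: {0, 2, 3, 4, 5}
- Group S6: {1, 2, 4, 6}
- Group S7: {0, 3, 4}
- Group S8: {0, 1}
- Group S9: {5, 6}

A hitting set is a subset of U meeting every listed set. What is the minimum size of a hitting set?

The 2 elements {0, 6} hit every group.
The groups S3, S9 are pairwise disjoint, so any hitting set needs a separate element for each — at least 2. Hence 2 is optimal.

2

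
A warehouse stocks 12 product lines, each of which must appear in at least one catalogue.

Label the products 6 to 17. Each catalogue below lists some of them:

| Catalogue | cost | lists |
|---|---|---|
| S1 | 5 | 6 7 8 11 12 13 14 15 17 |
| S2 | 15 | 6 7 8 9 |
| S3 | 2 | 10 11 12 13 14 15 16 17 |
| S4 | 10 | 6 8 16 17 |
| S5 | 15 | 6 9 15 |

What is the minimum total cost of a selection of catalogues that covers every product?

S2, S3 together cover every product (S2 ∪ S3 = {6, 7, 8, 9, 10, 11, 12, 13, 14, 15, 16, 17}); total cost 15 + 2 = 17.
The greedy pick S3, S1, S2 costs 22; no covering selection beats 17.

17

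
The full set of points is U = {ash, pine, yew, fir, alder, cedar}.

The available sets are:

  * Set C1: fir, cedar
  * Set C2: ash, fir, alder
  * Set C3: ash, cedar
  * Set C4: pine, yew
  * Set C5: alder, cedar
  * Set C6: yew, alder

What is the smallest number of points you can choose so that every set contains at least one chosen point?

Take H = {ash, yew, cedar}. Each listed set contains at least one of these, so H is a hitting set of size 3.
No choice of 2 points meets every set, so 3 is the minimum.

3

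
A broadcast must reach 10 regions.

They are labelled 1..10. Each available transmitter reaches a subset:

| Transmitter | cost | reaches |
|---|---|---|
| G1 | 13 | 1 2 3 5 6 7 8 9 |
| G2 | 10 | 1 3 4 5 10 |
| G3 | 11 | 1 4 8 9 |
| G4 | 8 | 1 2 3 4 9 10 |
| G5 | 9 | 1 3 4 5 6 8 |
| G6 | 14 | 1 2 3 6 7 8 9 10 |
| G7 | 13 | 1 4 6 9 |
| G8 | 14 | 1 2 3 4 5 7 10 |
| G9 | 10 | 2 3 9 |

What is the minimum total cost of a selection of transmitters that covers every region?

G1, G4 together cover every region (G1 ∪ G4 = {1, 2, 3, 4, 5, 6, 7, 8, 9, 10}); total cost 13 + 8 = 21.
The greedy pick G4, G5, G1 costs 30; no covering selection beats 21.

21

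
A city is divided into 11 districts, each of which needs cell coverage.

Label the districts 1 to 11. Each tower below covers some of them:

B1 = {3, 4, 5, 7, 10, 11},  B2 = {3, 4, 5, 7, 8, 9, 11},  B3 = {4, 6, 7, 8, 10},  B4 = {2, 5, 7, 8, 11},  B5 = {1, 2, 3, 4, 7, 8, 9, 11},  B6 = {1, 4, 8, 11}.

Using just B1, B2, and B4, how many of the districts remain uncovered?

Union of B1, B2, B4 = {2, 3, 4, 5, 7, 8, 9, 10, 11}.
Not covered: 1, 6 — 2 districts.

2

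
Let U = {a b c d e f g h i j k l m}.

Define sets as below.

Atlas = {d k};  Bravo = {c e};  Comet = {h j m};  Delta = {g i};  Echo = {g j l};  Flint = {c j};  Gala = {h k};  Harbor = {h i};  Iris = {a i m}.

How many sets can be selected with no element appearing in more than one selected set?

4

Atlas, Bravo, Echo, Harbor are pairwise disjoint (Atlas={d,k}; Bravo={c,e}; Echo={g,j,l}; Harbor={h,i}).
Every remaining set overlaps one of these, and no 5 of the listed sets are pairwise disjoint, so 4 is the maximum.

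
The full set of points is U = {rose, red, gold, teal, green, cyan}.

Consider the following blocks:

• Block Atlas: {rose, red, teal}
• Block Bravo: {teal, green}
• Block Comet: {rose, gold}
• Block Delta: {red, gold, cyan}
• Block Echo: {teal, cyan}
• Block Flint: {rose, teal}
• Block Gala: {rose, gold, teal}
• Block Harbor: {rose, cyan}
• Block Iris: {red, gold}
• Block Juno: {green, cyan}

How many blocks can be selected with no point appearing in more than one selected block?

Bravo, Harbor, Iris are pairwise disjoint (Bravo={teal,green}; Harbor={rose,cyan}; Iris={red,gold}).
Every remaining block overlaps one of these, and no 4 of the listed blocks are pairwise disjoint, so 3 is the maximum.

3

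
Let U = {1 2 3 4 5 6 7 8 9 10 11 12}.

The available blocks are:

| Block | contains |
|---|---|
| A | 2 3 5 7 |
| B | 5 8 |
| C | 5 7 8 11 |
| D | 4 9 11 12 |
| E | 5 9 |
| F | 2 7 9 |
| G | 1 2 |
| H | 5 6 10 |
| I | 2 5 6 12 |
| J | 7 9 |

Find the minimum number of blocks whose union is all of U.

5

A and C and D and G and H together: A ∪ C ∪ D ∪ G ∪ H = {1, 2, 3, 4, 5, 6, 7, 8, 9, 10, 11, 12} — every element is covered.
No 4 of the 10 blocks cover everything (all 210 combinations miss at least one element), so 5 is optimal.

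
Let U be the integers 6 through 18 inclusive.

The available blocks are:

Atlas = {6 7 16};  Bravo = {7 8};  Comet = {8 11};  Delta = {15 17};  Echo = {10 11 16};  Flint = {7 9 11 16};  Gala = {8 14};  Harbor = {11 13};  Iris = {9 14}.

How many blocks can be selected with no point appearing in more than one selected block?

4

Atlas, Comet, Delta, Iris are pairwise disjoint (Atlas={6,7,16}; Comet={8,11}; Delta={15,17}; Iris={9,14}).
Every remaining block overlaps one of these, and no 5 of the listed blocks are pairwise disjoint, so 4 is the maximum.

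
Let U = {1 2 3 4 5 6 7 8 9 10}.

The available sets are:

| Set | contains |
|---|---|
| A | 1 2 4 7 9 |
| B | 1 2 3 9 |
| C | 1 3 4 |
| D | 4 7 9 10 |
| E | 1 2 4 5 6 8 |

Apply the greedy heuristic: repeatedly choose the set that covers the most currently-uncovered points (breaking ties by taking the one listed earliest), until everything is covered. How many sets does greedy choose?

Greedy: pick E (covers 6 new) → pick D (covers 3 new) → pick B (covers 1 new). Total picks: 3.

3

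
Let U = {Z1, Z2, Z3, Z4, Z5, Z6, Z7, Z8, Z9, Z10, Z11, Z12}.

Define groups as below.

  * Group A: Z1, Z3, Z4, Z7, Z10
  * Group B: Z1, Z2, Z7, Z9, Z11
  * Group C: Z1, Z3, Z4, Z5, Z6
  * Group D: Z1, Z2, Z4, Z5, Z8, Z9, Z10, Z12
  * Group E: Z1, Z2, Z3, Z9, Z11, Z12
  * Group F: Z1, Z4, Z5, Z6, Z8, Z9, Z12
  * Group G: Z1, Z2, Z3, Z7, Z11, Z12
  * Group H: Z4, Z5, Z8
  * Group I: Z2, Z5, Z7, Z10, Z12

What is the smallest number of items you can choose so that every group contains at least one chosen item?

Take T = {Z1, Z5}. Each listed group contains at least one of these, so T is a hitting set of size 2.
The groups B, H are pairwise disjoint, so any hitting set needs a separate item for each — at least 2. Hence 2 is optimal.

2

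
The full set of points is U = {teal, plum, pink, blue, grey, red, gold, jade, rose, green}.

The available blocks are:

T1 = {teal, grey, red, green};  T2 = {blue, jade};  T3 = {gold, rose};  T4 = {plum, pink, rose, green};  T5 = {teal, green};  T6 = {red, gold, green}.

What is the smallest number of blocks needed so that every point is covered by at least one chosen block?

Take {T1, T2, T3, T4}. Their union is {teal, plum, pink, blue, grey, red, gold, jade, rose, green}, which is all 10 points.
No 3 of the 6 blocks cover everything (all 20 combinations miss at least one point), so 4 is optimal.

4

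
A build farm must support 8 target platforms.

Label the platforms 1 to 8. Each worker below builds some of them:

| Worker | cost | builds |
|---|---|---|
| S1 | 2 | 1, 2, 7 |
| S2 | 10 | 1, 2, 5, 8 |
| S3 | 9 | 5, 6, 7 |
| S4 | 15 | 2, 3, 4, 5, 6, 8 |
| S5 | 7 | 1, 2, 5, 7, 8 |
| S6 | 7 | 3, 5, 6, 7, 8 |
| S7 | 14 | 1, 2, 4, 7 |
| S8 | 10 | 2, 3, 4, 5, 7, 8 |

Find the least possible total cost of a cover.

S1, S4 together cover every platform (S1 ∪ S4 = {1, 2, 3, 4, 5, 6, 7, 8}); total cost 2 + 15 = 17.
The greedy pick S1, S6, S8 costs 19; no covering selection beats 17.

17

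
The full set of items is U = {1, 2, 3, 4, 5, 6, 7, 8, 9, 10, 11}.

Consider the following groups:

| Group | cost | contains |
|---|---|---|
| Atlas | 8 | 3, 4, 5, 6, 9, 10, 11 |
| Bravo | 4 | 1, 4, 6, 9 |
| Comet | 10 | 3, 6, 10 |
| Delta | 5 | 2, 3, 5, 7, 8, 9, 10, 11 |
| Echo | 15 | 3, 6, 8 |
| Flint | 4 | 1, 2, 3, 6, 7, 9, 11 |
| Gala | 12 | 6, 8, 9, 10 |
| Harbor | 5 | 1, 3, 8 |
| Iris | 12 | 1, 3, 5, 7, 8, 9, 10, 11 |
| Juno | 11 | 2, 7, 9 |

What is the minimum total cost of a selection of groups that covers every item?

Bravo, Delta together cover every item (Bravo ∪ Delta = {1, 2, 3, 4, 5, 6, 7, 8, 9, 10, 11}); total cost 4 + 5 = 9.
The greedy pick Flint, Delta, Bravo costs 13; no covering selection beats 9.

9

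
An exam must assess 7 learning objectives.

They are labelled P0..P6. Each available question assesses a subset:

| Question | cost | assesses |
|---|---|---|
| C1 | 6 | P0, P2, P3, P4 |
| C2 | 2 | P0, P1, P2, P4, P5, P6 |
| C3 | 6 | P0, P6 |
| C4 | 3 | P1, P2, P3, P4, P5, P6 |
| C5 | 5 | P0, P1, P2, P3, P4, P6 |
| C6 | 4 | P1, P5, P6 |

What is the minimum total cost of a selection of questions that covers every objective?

5

C2, C4 together cover every objective (C2 ∪ C4 = {P0, P1, P2, P3, P4, P5, P6}); total cost 2 + 3 = 5.
No covering selection has total cost below 5.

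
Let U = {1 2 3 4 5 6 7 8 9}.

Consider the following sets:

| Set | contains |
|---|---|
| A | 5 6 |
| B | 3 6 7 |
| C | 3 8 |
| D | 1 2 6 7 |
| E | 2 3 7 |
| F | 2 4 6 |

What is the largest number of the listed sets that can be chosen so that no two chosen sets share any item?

C, D are pairwise disjoint (C={3,8}; D={1,2,6,7}).
Every remaining set overlaps one of these, and no 3 of the listed sets are pairwise disjoint, so 2 is the maximum.

2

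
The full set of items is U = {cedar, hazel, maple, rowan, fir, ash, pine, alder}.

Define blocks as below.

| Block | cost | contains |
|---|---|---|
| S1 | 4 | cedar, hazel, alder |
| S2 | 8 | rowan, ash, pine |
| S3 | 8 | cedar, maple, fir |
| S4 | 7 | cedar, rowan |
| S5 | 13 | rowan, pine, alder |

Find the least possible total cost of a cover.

20

S1, S2, S3 together cover every item (S1 ∪ S2 ∪ S3 = {cedar, hazel, maple, rowan, fir, ash, pine, alder}); total cost 4 + 8 + 8 = 20.
No covering selection has total cost below 20.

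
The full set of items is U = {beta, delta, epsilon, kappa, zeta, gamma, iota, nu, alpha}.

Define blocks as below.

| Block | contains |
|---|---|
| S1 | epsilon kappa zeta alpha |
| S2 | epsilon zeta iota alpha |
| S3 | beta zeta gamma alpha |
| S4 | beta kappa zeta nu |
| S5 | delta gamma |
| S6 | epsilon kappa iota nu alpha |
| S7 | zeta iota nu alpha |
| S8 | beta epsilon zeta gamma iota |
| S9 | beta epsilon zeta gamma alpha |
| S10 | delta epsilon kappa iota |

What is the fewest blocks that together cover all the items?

3

S3, S4, and S10 cover everything between them: the union {beta, delta, epsilon, kappa, zeta, gamma, iota, nu, alpha} is all of U.
No 2 of the 10 blocks cover everything (all 45 combinations miss at least one item), so 3 is optimal.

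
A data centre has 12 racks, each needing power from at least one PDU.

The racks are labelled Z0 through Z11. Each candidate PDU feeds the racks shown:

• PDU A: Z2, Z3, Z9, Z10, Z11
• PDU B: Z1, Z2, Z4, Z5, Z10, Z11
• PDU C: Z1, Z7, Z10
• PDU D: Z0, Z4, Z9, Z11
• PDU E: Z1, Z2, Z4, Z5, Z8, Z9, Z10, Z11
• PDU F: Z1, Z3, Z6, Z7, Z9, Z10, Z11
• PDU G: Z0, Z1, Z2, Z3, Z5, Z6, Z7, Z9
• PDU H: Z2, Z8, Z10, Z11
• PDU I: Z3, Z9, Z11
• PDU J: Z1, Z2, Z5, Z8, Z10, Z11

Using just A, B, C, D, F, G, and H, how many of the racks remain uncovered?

0

Union of A, B, C, D, F, G, H = {Z0, Z1, Z2, Z3, Z4, Z5, Z6, Z7, Z8, Z9, Z10, Z11} — that's every rack, so 0 are uncovered.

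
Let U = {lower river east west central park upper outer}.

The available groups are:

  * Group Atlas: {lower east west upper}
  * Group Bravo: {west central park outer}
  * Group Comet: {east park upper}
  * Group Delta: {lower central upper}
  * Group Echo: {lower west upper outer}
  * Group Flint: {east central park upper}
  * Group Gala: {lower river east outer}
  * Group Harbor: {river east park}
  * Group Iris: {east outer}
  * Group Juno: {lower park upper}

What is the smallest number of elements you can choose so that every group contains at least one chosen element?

Take H = {lower, east, park}. Each listed group contains at least one of these, so H is a hitting set of size 3.
No choice of 2 elements meets every group, so 3 is the minimum.

3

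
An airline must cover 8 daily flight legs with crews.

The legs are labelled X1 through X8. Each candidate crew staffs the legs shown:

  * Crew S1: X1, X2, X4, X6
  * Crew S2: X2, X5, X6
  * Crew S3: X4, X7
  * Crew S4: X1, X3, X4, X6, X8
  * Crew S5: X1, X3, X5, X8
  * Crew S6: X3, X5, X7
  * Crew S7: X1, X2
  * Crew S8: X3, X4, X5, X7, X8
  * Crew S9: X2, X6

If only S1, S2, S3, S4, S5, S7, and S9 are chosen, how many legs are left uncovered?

0

Union of S1, S2, S3, S4, S5, S7, S9 = {X1, X2, X3, X4, X5, X6, X7, X8} — that's every leg, so 0 are uncovered.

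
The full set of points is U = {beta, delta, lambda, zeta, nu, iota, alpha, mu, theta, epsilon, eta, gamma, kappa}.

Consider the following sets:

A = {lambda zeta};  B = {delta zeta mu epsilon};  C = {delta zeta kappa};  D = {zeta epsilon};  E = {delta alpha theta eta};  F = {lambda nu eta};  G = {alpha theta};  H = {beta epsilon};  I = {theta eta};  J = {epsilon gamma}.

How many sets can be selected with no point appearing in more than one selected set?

C, F, G, J are pairwise disjoint (C={delta,zeta,kappa}; F={lambda,nu,eta}; G={alpha,theta}; J={epsilon,gamma}).
Every remaining set overlaps one of these, and no 5 of the listed sets are pairwise disjoint, so 4 is the maximum.

4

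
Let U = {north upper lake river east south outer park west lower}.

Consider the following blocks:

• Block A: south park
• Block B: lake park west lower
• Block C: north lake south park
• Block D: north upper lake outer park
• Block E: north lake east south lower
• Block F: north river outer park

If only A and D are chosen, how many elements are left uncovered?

4

Union of A, D = {north, upper, lake, south, outer, park}.
Not covered: river, east, west, lower — 4 elements.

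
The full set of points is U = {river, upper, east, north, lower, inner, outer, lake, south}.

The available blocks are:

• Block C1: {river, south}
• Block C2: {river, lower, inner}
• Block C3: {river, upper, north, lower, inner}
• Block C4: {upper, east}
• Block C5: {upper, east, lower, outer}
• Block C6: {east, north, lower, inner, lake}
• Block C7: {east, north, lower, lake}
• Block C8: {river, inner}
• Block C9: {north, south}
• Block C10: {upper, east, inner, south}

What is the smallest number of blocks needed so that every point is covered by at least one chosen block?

3

Take {C1, C5, C6}. Their union is {river, upper, east, north, lower, inner, outer, lake, south}, which is all 9 points.
Only C5 contains outer, so C5 is forced; the remaining 5 points need at least 2 more blocks (each remaining block adds at most 3) — so at least 3 blocks are needed, and 3 is optimal.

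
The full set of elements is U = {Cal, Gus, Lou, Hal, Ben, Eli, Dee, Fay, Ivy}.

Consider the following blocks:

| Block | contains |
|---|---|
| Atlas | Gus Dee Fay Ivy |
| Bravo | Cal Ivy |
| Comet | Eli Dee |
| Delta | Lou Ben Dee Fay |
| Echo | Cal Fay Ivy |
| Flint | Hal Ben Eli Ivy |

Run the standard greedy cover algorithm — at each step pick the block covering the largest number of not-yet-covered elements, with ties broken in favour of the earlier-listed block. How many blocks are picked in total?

Greedy: pick Atlas (covers 4 new) → pick Flint (covers 3 new) → pick Bravo (covers 1 new) → pick Delta (covers 1 new). Total picks: 4.

4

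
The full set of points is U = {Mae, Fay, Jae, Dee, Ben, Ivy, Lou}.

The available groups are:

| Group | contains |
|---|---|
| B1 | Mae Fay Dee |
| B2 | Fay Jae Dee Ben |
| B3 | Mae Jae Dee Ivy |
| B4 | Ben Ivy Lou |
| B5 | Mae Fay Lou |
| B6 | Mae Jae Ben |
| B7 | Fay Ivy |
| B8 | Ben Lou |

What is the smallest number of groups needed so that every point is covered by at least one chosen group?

3

Take {B3, B5, B8}. Their union is {Mae, Fay, Jae, Dee, Ben, Ivy, Lou}, which is all 7 points.
No 2 of the 8 groups cover everything (all 28 combinations miss at least one point), so 3 is optimal.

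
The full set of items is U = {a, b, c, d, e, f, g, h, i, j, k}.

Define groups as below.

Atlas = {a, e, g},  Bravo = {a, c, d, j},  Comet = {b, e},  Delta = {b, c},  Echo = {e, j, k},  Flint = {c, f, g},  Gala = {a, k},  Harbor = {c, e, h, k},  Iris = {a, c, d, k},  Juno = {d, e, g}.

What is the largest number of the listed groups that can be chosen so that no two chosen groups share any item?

3

Comet, Flint, Gala are pairwise disjoint (Comet={b,e}; Flint={c,f,g}; Gala={a,k}).
Every remaining group overlaps one of these, and no 4 of the listed groups are pairwise disjoint, so 3 is the maximum.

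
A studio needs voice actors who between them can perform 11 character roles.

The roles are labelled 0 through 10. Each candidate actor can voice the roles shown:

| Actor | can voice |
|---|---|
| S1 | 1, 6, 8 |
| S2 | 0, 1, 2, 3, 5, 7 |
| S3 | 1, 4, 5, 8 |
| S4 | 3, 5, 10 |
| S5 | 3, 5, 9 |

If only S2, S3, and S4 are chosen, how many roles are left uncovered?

Union of S2, S3, S4 = {0, 1, 2, 3, 4, 5, 7, 8, 10}.
Not covered: 6, 9 — 2 roles.

2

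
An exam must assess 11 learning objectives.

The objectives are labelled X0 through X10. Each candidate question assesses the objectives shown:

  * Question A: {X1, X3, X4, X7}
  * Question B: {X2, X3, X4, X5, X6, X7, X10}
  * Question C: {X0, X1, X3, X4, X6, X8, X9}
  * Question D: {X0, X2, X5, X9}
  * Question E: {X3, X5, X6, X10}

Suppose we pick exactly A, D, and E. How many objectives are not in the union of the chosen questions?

Union of A, D, E = {X0, X1, X2, X3, X4, X5, X6, X7, X9, X10}.
Not covered: X8 — 1 objective.

1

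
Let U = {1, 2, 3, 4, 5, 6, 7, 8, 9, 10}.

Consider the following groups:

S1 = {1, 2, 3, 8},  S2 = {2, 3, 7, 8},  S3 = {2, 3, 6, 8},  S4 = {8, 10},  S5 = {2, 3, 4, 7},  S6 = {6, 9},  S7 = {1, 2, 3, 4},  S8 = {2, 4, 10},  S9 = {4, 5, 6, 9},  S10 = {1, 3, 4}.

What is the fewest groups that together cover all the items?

4

S2 and S4 and S7 and S9 together: S2 ∪ S4 ∪ S7 ∪ S9 = {1, 2, 3, 4, 5, 6, 7, 8, 9, 10} — every item is covered.
No 3 of the 10 groups cover everything (all 120 combinations miss at least one item), so 4 is optimal.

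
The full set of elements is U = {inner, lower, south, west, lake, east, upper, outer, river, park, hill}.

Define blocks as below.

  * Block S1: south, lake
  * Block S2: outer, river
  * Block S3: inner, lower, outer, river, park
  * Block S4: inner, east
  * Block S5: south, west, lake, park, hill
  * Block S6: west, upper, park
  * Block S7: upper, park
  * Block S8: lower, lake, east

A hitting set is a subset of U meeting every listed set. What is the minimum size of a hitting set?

4

Take H = {lake, east, outer, park}. Each listed block contains at least one of these, so H is a hitting set of size 4.
The blocks S1, S2, S4, S6 are pairwise disjoint, so any hitting set needs a separate element for each — at least 4. Hence 4 is optimal.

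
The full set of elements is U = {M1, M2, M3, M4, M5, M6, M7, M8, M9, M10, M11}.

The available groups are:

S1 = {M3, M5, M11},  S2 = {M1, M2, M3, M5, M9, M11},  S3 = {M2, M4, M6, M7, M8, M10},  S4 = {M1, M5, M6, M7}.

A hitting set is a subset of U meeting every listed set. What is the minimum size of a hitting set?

2

H = {M4, M5} meets every group (each contains at least one member of H), and |H| = 2.
The groups S1, S3 are pairwise disjoint, so any hitting set needs a separate element for each — at least 2. Hence 2 is optimal.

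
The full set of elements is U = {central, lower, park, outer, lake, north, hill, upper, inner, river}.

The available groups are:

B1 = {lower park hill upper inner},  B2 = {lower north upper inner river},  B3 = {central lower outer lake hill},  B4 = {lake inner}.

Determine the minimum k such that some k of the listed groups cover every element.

B1 and B2 and B3 together: B1 ∪ B2 ∪ B3 = {central, lower, park, outer, lake, north, hill, upper, inner, river} — every element is covered.
Only B3 contains central, so B3 is forced; the remaining 5 elements need at least 2 more groups (each remaining group adds at most 4) — so at least 3 groups are needed, and 3 is optimal.

3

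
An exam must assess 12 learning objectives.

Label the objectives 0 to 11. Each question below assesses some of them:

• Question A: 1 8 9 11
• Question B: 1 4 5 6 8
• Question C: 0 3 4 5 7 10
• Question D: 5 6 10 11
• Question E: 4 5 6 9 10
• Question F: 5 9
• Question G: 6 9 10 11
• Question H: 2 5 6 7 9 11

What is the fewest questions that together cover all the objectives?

3

Take {B, C, H}. Their union is {0, 1, 2, 3, 4, 5, 6, 7, 8, 9, 10, 11}, which is all 12 objectives.
Only C contains 0, so C is forced; the remaining 6 objectives need at least 2 more questions (each remaining question adds at most 4) — so at least 3 questions are needed, and 3 is optimal.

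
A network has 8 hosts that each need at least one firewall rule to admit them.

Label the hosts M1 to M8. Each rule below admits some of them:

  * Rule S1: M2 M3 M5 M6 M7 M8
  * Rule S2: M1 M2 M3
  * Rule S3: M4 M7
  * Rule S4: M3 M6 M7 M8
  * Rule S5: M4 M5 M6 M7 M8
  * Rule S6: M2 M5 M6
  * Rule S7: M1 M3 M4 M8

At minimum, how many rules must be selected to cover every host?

2

S1 and S7 together: S1 ∪ S7 = {M1, M2, M3, M4, M5, M6, M7, M8} — every host is covered.
No single rule has all 8 hosts (the largest, S1, has 6), so 2 is optimal.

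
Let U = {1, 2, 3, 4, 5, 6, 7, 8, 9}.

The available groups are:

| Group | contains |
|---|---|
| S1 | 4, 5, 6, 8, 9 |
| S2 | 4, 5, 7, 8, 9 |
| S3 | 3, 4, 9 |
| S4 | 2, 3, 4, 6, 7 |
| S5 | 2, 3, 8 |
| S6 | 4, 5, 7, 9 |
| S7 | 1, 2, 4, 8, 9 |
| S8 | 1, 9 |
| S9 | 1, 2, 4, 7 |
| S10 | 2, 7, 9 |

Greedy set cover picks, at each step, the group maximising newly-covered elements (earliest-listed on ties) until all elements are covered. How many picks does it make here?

Greedy: pick S1 (covers 5 new) → pick S4 (covers 3 new) → pick S7 (covers 1 new). Total picks: 3.

3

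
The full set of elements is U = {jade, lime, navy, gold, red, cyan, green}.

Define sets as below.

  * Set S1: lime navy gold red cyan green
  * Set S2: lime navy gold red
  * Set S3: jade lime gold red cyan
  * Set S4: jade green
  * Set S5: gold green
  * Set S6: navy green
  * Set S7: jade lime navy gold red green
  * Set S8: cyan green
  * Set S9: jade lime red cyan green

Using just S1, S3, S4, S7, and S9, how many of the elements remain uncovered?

0

Union of S1, S3, S4, S7, S9 = {jade, lime, navy, gold, red, cyan, green} — that's every element, so 0 are uncovered.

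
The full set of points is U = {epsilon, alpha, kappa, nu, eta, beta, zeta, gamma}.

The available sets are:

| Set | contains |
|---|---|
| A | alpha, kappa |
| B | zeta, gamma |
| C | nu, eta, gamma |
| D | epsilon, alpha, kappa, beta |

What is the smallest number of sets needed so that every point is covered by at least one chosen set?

3

B and C and D together: B ∪ C ∪ D = {epsilon, alpha, kappa, nu, eta, beta, zeta, gamma} — every point is covered.
Only D contains epsilon, so D is forced; the remaining 4 points need at least 2 more sets (each remaining set adds at most 3) — so at least 3 sets are needed, and 3 is optimal.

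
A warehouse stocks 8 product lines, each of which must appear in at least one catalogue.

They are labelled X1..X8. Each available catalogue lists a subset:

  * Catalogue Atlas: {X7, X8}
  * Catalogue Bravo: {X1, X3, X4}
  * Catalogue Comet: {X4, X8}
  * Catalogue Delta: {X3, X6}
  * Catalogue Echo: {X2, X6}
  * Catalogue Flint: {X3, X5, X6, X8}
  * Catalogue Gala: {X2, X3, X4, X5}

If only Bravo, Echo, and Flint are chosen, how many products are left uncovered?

Union of Bravo, Echo, Flint = {X1, X2, X3, X4, X5, X6, X8}.
Not covered: X7 — 1 product.

1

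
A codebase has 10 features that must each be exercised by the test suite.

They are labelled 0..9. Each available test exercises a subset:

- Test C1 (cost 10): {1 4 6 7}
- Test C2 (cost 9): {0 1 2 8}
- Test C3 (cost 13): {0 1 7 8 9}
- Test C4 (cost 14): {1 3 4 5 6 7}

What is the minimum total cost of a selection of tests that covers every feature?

36

C2, C3, C4 together cover every feature (C2 ∪ C3 ∪ C4 = {0, 1, 2, 3, 4, 5, 6, 7, 8, 9}); total cost 9 + 13 + 14 = 36.
No covering selection has total cost below 36.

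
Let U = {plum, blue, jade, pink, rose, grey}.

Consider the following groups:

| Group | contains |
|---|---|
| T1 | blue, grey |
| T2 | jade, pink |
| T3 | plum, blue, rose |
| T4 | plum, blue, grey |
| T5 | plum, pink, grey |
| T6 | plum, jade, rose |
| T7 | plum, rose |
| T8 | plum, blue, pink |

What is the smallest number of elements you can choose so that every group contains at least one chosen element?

Take H = {plum, jade, grey}. Each listed group contains at least one of these, so H is a hitting set of size 3.
The groups T1, T2, T7 are pairwise disjoint, so any hitting set needs a separate element for each — at least 3. Hence 3 is optimal.

3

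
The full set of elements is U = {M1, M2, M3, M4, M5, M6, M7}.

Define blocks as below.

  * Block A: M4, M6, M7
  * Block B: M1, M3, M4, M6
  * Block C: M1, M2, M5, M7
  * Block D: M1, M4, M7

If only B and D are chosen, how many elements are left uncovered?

Union of B, D = {M1, M3, M4, M6, M7}.
Not covered: M2, M5 — 2 elements.

2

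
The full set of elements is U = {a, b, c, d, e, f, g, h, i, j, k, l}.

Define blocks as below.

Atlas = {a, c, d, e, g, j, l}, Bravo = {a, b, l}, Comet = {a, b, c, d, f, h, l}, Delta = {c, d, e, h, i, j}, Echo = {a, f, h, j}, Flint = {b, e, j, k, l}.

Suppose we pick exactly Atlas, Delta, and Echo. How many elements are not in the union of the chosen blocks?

Union of Atlas, Delta, Echo = {a, c, d, e, f, g, h, i, j, l}.
Not covered: b, k — 2 elements.

2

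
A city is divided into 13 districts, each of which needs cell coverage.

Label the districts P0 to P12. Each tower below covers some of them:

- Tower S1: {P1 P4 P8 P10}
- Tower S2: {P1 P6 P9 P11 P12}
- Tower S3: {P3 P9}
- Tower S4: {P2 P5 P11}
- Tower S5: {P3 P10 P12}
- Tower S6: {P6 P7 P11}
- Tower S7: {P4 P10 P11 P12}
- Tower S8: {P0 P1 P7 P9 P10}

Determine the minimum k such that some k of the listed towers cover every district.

S1 and S2 and S4 and S5 and S8 together: S1 ∪ S2 ∪ S4 ∪ S5 ∪ S8 = {P0, P1, P2, P3, P4, P5, P6, P7, P8, P9, P10, P11, P12} — every district is covered.
No 4 of the 8 towers cover everything (all 70 combinations miss at least one district), so 5 is optimal.

5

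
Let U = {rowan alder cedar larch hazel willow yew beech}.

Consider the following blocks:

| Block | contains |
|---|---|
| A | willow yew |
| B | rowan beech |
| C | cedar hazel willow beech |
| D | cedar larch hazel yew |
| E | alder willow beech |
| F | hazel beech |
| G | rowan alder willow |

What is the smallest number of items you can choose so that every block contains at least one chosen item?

3

H = {rowan, yew, beech} meets every block (each contains at least one member of H), and |H| = 3.
No choice of 2 items meets every block, so 3 is the minimum.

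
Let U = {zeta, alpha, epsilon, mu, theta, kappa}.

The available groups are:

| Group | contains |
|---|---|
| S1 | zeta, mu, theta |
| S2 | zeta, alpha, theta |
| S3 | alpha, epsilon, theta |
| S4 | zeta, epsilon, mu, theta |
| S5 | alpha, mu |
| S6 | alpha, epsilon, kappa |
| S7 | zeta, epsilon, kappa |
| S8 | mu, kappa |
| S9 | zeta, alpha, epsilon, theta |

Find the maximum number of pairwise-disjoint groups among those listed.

2

S2, S8 are pairwise disjoint (S2={zeta,alpha,theta}; S8={mu,kappa}).
Every remaining group overlaps one of these, and no 3 of the listed groups are pairwise disjoint, so 2 is the maximum.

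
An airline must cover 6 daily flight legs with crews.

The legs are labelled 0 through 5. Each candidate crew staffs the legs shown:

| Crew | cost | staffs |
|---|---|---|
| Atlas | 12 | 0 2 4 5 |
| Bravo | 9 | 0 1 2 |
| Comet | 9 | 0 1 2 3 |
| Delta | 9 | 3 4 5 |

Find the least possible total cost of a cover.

18

Comet, Delta together cover every leg (Comet ∪ Delta = {0, 1, 2, 3, 4, 5}); total cost 9 + 9 = 18.
No covering selection has total cost below 18.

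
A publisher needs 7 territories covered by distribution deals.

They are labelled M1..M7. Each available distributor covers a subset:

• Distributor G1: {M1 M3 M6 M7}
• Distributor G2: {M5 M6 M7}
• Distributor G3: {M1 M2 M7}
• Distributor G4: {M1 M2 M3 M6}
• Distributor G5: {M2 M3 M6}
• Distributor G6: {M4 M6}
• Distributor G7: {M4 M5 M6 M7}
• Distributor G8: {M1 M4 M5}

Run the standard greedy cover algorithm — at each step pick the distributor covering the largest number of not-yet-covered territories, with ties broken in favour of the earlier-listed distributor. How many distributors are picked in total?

3

Greedy: pick G1 (covers 4 new) → pick G7 (covers 2 new) → pick G3 (covers 1 new). Total picks: 3.
(The true minimum cover uses only 2 distributors, so greedy is not optimal here.)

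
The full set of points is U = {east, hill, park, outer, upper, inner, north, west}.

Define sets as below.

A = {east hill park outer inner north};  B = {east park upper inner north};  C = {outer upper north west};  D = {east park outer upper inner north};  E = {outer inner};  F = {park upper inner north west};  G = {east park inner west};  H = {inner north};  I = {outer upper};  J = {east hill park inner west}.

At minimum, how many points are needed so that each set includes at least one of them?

2

T = {upper, inner} meets every set (each contains at least one member of T), and |T| = 2.
The sets I, J are pairwise disjoint, so any hitting set needs a separate point for each — at least 2. Hence 2 is optimal.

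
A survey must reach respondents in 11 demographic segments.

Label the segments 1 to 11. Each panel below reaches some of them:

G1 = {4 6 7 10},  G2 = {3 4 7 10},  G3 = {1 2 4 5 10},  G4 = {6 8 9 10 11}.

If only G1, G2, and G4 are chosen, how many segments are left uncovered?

3

Union of G1, G2, G4 = {3, 4, 6, 7, 8, 9, 10, 11}.
Not covered: 1, 2, 5 — 3 segments.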